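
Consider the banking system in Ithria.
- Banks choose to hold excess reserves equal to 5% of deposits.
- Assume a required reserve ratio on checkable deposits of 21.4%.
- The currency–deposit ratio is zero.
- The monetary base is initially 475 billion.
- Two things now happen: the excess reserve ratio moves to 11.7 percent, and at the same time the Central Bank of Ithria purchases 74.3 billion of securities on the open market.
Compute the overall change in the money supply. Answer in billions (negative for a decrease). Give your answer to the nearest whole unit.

Before: m₁ = 1 / (0.214 + 0.05) ≈ 3.7879, MB₁ = 475, so M₁ = 3.7879 × 475 = 1799.2525 billion.
After: m₂ = 1 / (0.214 + 0.117) ≈ 3.0211, MB₂ = 475 + 74.3 = 549.3, so M₂ = 3.0211 × 549.3 ≈ 1659.4902 billion.
ΔM = M₂ − M₁ = 1659.4902 − 1799.2525 = -139.7623 billion.

-140 billion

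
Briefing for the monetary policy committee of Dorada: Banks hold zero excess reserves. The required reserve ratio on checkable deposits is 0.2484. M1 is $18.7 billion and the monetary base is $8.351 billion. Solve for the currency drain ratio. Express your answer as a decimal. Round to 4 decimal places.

0.3581

Using m = M/MB = 18.7/8.351 ≈ 2.239253. From m = (1 + c)/(c + rr + e), rearranging gives 1 + c = m·(c + rr + e), so c·(1 − m) = m·(rr + e) − 1.
Hence c = [m·(rr + e) − 1]/(1 − m) = [2.239253 × (0.2484 + 0) − 1] / (1 − 2.239253) ≈ 0.358094.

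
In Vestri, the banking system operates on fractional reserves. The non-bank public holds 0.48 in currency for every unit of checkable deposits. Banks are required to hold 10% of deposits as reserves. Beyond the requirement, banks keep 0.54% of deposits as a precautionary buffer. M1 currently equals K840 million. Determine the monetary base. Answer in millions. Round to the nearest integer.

K332 million

The money multiplier is m = (1 + c) / (rr + e + c) = (1 + 0.48) / (0.1 + 0.0054 + 0.48) ≈ 2.5282.
MB = M / m = 840 / 2.5282 ≈ 332.2522 million.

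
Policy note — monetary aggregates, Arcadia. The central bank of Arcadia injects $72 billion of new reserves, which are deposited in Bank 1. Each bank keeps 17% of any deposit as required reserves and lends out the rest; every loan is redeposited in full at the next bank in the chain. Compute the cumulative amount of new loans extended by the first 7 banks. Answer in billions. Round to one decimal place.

$256.1 billion

Bank i lends (1 − rr)^i of the original deposit: Bank 1 lends 72·0.8300 = 59.7600, Bank 2 lends 72·0.8300² = 49.6008, and so on.
Summing a geometric series: total = 72·[0.8300·(1 − 0.8300^7) / (1 − 0.8300)] ≈ 256.1382 billion.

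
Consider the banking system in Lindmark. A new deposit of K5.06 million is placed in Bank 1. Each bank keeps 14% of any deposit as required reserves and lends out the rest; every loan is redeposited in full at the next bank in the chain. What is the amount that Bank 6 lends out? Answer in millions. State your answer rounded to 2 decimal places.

Each bank lends a fraction (1 − rr) = 0.8600 of the deposit it receives, so Bank 6 receives 5.06·0.8600^5 and lends 5.06·0.8600^6 ≈ 2.0471 million.

K2.05 million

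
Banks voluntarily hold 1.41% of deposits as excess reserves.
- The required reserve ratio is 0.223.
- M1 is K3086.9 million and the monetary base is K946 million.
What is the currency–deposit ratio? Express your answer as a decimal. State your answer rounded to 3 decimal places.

Using m = M/MB = 3086.9/946 ≈ 3.263108. From m = (1 + c)/(c + rr + e), rearranging gives 1 + c = m·(c + rr + e), so c·(1 − m) = m·(rr + e) − 1.
Hence c = [m·(rr + e) − 1]/(1 − m) = [3.263108 × (0.223 + 0.0141) − 1] / (1 − 3.263108) ≈ 0.100003.

0.100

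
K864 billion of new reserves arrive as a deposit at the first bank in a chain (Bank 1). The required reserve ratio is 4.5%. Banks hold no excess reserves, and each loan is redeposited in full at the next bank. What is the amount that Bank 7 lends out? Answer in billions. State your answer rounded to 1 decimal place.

Each bank lends a fraction (1 − rr) = 0.9550 of the deposit it receives, so Bank 7 receives 864·0.9550^6 and lends 864·0.9550^7 ≈ 625.9467 billion.

K625.9 billion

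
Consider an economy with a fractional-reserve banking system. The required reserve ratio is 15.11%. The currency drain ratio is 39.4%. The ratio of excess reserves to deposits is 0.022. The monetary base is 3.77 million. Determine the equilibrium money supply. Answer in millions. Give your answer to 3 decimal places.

The money multiplier is m = (1 + c) / (rr + e + c) = (1 + 0.394) / (0.1511 + 0.022 + 0.394) ≈ 2.45812.
So M = m × MB = 2.45812 × 3.77 ≈ 9.2671 million.

9.267 million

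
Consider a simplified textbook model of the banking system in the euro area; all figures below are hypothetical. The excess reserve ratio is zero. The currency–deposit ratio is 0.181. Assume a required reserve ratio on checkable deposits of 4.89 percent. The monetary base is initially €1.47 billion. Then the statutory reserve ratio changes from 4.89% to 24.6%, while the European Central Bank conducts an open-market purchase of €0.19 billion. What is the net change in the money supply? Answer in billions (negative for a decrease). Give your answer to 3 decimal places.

Before: m₁ = (1 + 0.181) / (0.0489 + 0.181) ≈ 5.13702, MB₁ = 1.47, so M₁ = 5.13702 × 1.47 ≈ 7.5514 billion.
After: m₂ = (1 + 0.181) / (0.246 + 0.181) ≈ 2.76581, MB₂ = 1.47 + 0.19 = 1.66, so M₂ = 2.76581 × 1.66 ≈ 4.5912 billion.
ΔM = M₂ − M₁ = 4.5912 − 7.5514 = -2.9602 billion.

-2.960 billion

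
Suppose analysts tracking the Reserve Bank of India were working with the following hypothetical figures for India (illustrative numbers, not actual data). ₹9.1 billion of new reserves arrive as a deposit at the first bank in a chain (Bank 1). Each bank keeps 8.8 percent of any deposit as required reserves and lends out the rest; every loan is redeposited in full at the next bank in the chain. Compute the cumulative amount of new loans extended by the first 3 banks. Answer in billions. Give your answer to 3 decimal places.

Bank i lends (1 − rr)^i of the original deposit: Bank 1 lends 9.1·0.9120 = 8.2992, Bank 2 lends 9.1·0.9120² ≈ 7.5689, and so on.
Summing a geometric series: total = 9.1·[0.9120·(1 − 0.9120^3) / (1 − 0.9120)] ≈ 22.7709 billion.

₹22.771 billion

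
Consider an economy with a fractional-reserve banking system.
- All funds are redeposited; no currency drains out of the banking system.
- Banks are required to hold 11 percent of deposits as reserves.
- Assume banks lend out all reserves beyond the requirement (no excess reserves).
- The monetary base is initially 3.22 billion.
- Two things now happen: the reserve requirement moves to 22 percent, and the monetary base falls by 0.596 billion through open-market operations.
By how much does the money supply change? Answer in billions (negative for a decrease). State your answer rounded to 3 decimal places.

-17.345 billion

Before: m₁ = 1 / (0.11) ≈ 9.09091, MB₁ = 3.22, so M₁ = 9.09091 × 3.22 ≈ 29.2727 billion.
After: m₂ = 1 / (0.22) ≈ 4.54545, MB₂ = 3.22 − 0.596 = 2.624, so M₂ = 4.54545 × 2.624 ≈ 11.9273 billion.
ΔM = M₂ − M₁ = 11.9273 − 29.2727 = -17.3454 billion.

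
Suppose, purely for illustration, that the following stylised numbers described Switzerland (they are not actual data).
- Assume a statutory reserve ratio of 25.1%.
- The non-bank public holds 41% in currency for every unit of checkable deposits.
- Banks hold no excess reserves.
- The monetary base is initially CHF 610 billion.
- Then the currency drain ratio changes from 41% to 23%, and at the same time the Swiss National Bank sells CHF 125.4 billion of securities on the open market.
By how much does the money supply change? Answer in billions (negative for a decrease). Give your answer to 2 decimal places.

-62.00 billion

Before: m₁ = (1 + 0.41) / (0.251 + 0.41) ≈ 2.133132, MB₁ = 610, so M₁ = 2.133132 × 610 ≈ 1301.2105 billion.
After: m₂ = (1 + 0.23) / (0.251 + 0.23) ≈ 2.557173, MB₂ = 610 − 125.4 = 484.6, so M₂ = 2.557173 × 484.6 ≈ 1239.206 billion.
ΔM = M₂ − M₁ = 1239.206 − 1301.2105 = -62.0045 billion.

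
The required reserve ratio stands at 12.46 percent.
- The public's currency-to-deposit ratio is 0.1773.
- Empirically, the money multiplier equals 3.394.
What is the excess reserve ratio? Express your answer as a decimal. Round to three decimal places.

0.045

Using m = 3.394. Since m = (1 + c)/(c + rr + e), the denominator satisfies c + rr + e = (1 + c)/m = (1 + 0.1773) / 3.394 ≈ 0.346877.
With c = 0.1773 and rr = 0.1246, the excess reserve ratio is 0.346877 − 0.1773 − 0.1246 = 0.044977.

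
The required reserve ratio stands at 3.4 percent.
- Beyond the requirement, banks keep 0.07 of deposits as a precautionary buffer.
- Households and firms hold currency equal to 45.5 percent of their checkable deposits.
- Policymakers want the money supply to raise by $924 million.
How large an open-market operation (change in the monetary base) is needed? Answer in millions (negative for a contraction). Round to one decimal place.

The money multiplier is m = (1 + c) / (rr + e + c) = (1 + 0.455) / (0.034 + 0.07 + 0.455) ≈ 2.60286.
ΔMB = ΔM / m = (+924) / 2.60286 ≈ 354.9941 million.

$355.0 million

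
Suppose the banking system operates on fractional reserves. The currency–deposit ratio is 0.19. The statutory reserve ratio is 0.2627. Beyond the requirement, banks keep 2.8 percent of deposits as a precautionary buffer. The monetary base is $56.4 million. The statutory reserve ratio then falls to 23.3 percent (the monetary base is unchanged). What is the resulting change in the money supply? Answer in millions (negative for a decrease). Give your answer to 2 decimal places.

$9.19 million

Initially m₁ = (1 + 0.19) / (0.2627 + 0.028 + 0.19) ≈ 2.47556, so M₁ = 2.47556 × 56.4 ≈ 139.6216 million.
After the change m₂ = (1 + 0.19) / (0.233 + 0.028 + 0.19) ≈ 2.63858, so M₂ = 2.63858 × 56.4 ≈ 148.8159 million.
ΔM = M₂ − M₁ = 148.8159 − 139.6216 = 9.1943 million.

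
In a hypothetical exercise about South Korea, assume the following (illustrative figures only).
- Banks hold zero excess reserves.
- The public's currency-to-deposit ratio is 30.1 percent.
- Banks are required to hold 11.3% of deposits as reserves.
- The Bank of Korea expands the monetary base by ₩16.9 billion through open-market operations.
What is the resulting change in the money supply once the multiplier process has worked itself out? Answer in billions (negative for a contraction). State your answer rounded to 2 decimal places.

₩53.11 billion

The money multiplier is m = (1 + c) / (rr + c) = (1 + 0.301) / (0.113 + 0.301) ≈ 3.14251.
The purchase adds 16.9 billion of base, so ΔM = m × ΔMB = 3.14251 × (+16.9) ≈ 53.1084 billion.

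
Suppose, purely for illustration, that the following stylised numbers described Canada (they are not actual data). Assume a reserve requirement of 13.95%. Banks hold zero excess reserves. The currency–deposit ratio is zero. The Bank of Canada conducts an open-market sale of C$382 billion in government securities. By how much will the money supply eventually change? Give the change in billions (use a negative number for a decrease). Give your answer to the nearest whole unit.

The simple money multiplier is m = 1/rr = 1/0.1395 ≈ 7.1685.
An open-market sale reduces the monetary base by 382 billion, so ΔM = m × ΔMB = 7.1685 × (−382) = -2738.367 billion.

-2738 billion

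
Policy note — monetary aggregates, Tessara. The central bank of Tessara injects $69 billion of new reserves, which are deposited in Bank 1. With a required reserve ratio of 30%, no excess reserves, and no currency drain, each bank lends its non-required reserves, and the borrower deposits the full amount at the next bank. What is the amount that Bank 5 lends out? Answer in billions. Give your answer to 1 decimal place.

$11.6 billion

Each bank lends a fraction (1 − rr) = 0.7000 of the deposit it receives, so Bank 5 receives 69·0.7000^4 and lends 69·0.7000^5 ≈ 11.5968 billion.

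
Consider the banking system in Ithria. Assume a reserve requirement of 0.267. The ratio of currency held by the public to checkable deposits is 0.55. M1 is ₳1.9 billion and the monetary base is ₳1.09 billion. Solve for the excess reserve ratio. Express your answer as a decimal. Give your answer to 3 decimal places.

0.072

Using m = M/MB = 1.9/1.09 ≈ 1.743119. Since m = (1 + c)/(c + rr + e), the denominator satisfies c + rr + e = (1 + c)/m = (1 + 0.55) / 1.743119 ≈ 0.889211.
With c = 0.55 and rr = 0.267, the excess reserve ratio is 0.889211 − 0.55 − 0.267 = 0.072211.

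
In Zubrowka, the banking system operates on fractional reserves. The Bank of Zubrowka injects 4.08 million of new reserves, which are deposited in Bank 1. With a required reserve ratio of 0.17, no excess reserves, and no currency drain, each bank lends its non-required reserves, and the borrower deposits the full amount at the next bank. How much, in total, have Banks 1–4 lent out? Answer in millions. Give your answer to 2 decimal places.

Bank i lends (1 − rr)^i of the original deposit: Bank 1 lends 4.08·0.8300 = 3.3864, Bank 2 lends 4.08·0.8300² ≈ 2.8107, and so on.
Summing a geometric series: total = 4.08·[0.8300·(1 − 0.8300^4) / (1 − 0.8300)] ≈ 10.4663 million.

10.47 million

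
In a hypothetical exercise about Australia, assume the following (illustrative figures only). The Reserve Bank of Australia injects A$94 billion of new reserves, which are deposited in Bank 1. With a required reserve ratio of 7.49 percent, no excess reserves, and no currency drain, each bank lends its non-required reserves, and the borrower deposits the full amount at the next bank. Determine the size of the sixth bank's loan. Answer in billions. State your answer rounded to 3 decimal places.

Each bank lends a fraction (1 − rr) = 0.9251 of the deposit it receives, so Bank 6 receives 94·0.9251^5 and lends 94·0.9251^6 ≈ 58.9196 billion.

A$58.920 billion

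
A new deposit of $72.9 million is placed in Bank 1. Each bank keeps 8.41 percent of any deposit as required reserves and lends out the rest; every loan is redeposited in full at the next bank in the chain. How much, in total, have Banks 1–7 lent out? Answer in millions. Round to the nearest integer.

Bank i lends (1 − rr)^i of the original deposit: Bank 1 lends 72.9·0.9159 ≈ 66.7691, Bank 2 lends 72.9·0.9159² ≈ 61.1538, and so on.
Summing a geometric series: total = 72.9·[0.9159·(1 − 0.9159^7) / (1 − 0.9159)] ≈ 364.6696 million.

$365 million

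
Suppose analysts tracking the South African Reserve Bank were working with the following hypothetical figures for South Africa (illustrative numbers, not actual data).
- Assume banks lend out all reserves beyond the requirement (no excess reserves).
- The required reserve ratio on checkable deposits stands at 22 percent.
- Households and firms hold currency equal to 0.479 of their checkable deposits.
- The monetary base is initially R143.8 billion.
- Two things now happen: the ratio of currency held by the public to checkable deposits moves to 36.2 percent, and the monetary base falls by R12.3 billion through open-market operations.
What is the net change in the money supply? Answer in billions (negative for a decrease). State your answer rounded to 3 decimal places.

Before: m₁ = (1 + 0.479) / (0.22 + 0.479) ≈ 2.1158798, MB₁ = 143.8, so M₁ = 2.1158798 × 143.8 ≈ 304.2635 billion.
After: m₂ = (1 + 0.362) / (0.22 + 0.362) ≈ 2.3402062, MB₂ = 143.8 − 12.3 = 131.5, so M₂ = 2.3402062 × 131.5 ≈ 307.7371 billion.
ΔM = M₂ − M₁ = 307.7371 − 304.2635 = 3.4736 billion.

R3.474 billion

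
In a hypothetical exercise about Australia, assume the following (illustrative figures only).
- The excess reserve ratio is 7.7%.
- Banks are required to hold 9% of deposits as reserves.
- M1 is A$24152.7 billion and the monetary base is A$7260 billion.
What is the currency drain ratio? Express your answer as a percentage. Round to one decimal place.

19.1%

Using m = M/MB = 24152.7/7260 ≈ 3.326818. From m = (1 + c)/(c + rr + e), rearranging gives 1 + c = m·(c + rr + e), so c·(1 − m) = m·(rr + e) − 1.
Hence c = [m·(rr + e) − 1]/(1 − m) = [3.326818 × (0.09 + 0.077) − 1] / (1 − 3.326818) ≈ 0.191000.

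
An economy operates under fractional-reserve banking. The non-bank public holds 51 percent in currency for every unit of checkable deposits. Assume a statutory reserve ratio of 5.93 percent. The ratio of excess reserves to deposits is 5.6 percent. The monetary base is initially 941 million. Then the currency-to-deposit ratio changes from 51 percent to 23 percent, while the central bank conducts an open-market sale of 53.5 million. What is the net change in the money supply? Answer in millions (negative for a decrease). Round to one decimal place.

Before: m₁ = (1 + 0.51) / (0.0593 + 0.056 + 0.51) ≈ 2.41484, MB₁ = 941, so M₁ = 2.41484 × 941 ≈ 2272.3644 million.
After: m₂ = (1 + 0.23) / (0.0593 + 0.056 + 0.23) ≈ 3.56212, MB₂ = 941 − 53.5 = 887.5, so M₂ = 3.56212 × 887.5 = 3161.3815 million.
ΔM = M₂ − M₁ = 3161.3815 − 2272.3644 = 889.0171 million.

889.0 million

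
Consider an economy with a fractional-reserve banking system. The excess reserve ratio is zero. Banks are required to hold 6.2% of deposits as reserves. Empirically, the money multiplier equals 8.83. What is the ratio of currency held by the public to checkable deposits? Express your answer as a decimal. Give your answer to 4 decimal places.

Using m = 8.83. From m = (1 + c)/(c + rr + e), rearranging gives 1 + c = m·(c + rr + e), so c·(1 − m) = m·(rr + e) − 1.
Hence c = [m·(rr + e) − 1]/(1 − m) = [8.83 × (0.062 + 0) − 1] / (1 − 8.83) ≈ 0.057796.

0.0578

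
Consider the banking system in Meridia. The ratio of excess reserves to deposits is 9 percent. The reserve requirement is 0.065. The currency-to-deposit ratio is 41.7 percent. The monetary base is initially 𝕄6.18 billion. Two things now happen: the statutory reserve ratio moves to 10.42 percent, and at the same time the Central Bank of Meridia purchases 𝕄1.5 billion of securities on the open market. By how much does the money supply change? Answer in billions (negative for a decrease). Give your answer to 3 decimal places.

𝕄2.496 billion

Before: m₁ = (1 + 0.417) / (0.065 + 0.09 + 0.417) ≈ 2.47727, MB₁ = 6.18, so M₁ = 2.47727 × 6.18 ≈ 15.3095 billion.
After: m₂ = (1 + 0.417) / (0.1042 + 0.09 + 0.417) ≈ 2.31839, MB₂ = 6.18 + 1.5 = 7.68, so M₂ = 2.31839 × 7.68 ≈ 17.8052 billion.
ΔM = M₂ − M₁ = 17.8052 − 15.3095 = 2.4957 billion.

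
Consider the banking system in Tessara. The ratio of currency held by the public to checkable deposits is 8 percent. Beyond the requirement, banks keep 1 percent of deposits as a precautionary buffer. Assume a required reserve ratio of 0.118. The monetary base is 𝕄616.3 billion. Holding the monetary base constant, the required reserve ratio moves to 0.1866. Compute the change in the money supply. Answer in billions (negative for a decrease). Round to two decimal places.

Initially m₁ = (1 + 0.08) / (0.118 + 0.01 + 0.08) ≈ 5.192308, so M₁ = 5.192308 × 616.3 ≈ 3200.0194 billion.
After the change m₂ = (1 + 0.08) / (0.1866 + 0.01 + 0.08) ≈ 3.904555, so M₂ = 3.904555 × 616.3 ≈ 2406.3772 billion.
ΔM = M₂ − M₁ = 2406.3772 − 3200.0194 = -793.6422 billion.

-793.64 billion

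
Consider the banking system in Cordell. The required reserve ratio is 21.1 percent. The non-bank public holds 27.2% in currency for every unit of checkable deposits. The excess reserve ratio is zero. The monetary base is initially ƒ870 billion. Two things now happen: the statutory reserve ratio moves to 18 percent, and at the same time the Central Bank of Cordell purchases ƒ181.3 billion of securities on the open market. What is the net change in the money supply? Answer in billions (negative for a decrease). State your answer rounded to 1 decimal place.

Before: m₁ = (1 + 0.272) / (0.211 + 0.272) ≈ 2.633540, MB₁ = 870, so M₁ = 2.633540 × 870 = 2291.1798 billion.
After: m₂ = (1 + 0.272) / (0.18 + 0.272) ≈ 2.814159, MB₂ = 870 + 181.3 = 1051.3, so M₂ = 2.814159 × 1051.3 ≈ 2958.5254 billion.
ΔM = M₂ − M₁ = 2958.5254 − 2291.1798 = 667.3456 billion.

ƒ667.3 billion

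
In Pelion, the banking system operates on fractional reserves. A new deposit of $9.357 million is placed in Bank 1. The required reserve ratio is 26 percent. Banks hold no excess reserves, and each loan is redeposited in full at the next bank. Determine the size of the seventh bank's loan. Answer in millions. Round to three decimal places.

$1.137 million

Each bank lends a fraction (1 − rr) = 0.7400 of the deposit it receives, so Bank 7 receives 9.357·0.7400^6 and lends 9.357·0.7400^7 ≈ 1.1370 million.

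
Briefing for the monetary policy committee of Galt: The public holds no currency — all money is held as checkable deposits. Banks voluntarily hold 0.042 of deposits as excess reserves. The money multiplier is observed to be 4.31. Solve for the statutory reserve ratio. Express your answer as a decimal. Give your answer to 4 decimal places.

Using m = 4.31. Since m = (1 + c)/(c + rr + e), the denominator satisfies c + rr + e = (1 + c)/m = (1 + 0) / 4.31 ≈ 0.232019.
With c = 0 and e = 0.042, the statutory reserve ratio is 0.232019 − 0 − 0.042 = 0.190019.

0.1900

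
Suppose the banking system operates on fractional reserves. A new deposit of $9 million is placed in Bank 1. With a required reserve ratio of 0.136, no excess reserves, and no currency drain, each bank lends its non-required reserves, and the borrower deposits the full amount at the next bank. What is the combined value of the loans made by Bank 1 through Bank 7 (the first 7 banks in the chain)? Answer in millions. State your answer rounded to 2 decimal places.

Bank i lends (1 − rr)^i of the original deposit: Bank 1 lends 9·0.8640 = 7.7760, Bank 2 lends 9·0.8640² ≈ 6.7185, and so on.
Summing a geometric series: total = 9·[0.8640·(1 − 0.8640^7) / (1 − 0.8640)] ≈ 36.6264 million.

$36.63 million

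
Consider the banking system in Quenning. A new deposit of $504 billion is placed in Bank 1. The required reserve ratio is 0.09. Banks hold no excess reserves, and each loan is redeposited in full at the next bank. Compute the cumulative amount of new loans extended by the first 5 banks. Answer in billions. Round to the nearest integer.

$1916 billion

Bank i lends (1 − rr)^i of the original deposit: Bank 1 lends 504·0.9100 = 458.6400, Bank 2 lends 504·0.9100² = 417.3624, and so on.
Summing a geometric series: total = 504·[0.9100·(1 − 0.9100^5) / (1 − 0.9100)] ≈ 1915.9322 billion.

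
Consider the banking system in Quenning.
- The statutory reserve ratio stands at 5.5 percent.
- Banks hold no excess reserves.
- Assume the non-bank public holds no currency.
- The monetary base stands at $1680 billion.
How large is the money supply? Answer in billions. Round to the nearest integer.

$30545 billion

With no currency drain or excess reserves, the money multiplier is m = 1/rr = 1/0.055 ≈ 18.18182.
Money supply M = m × MB = 18.18182 × 1680 = 30545.4576 billion.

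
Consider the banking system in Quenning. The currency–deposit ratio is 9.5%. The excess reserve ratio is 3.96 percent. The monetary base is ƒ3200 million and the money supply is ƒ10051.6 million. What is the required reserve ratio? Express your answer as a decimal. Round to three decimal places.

0.214

Using m = M/MB = 10051.6/3200 = 3.141125. Since m = (1 + c)/(c + rr + e), the denominator satisfies c + rr + e = (1 + c)/m = (1 + 0.095) / 3.141125 ≈ 0.348601.
With c = 0.095 and e = 0.0396, the required reserve ratio is 0.348601 − 0.095 − 0.0396 = 0.214001.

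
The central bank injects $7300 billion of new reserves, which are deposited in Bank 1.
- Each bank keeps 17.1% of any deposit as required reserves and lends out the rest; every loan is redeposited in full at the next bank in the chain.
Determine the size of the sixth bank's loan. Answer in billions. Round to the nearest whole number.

Each bank lends a fraction (1 − rr) = 0.8290 of the deposit it receives, so Bank 6 receives 7300·0.8290^5 and lends 7300·0.8290^6 ≈ 2369.4636 billion.

$2369 billion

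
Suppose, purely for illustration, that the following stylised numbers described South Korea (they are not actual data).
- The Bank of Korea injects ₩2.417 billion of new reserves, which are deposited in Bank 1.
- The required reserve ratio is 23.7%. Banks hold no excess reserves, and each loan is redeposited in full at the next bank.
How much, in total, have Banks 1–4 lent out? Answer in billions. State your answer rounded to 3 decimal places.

Bank i lends (1 − rr)^i of the original deposit: Bank 1 lends 2.417·0.7630 ≈ 1.8442, Bank 2 lends 2.417·0.7630² ≈ 1.4071, and so on.
Summing a geometric series: total = 2.417·[0.7630·(1 − 0.7630^4) / (1 − 0.7630)] ≈ 5.1441 billion.

₩5.144 billion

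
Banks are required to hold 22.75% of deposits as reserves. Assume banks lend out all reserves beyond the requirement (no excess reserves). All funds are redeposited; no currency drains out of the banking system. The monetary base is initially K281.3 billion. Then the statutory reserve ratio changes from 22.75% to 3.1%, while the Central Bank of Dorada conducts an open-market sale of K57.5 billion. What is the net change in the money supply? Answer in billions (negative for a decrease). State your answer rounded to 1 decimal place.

K5982.9 billion

Before: m₁ = 1 / (0.2275) ≈ 4.39560, MB₁ = 281.3, so M₁ = 4.39560 × 281.3 ≈ 1236.4823 billion.
After: m₂ = 1 / (0.031) ≈ 32.25806, MB₂ = 281.3 − 57.5 = 223.8, so M₂ = 32.25806 × 223.8 ≈ 7219.3538 billion.
ΔM = M₂ − M₁ = 7219.3538 − 1236.4823 = 5982.8715 billion.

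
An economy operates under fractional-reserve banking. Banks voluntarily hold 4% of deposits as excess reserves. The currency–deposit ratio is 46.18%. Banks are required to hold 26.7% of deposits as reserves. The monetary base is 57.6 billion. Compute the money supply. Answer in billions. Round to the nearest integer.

The money multiplier is m = (1 + c) / (rr + e + c) = (1 + 0.4618) / (0.267 + 0.04 + 0.4618) ≈ 1.9014.
So M = m × MB = 1.9014 × 57.6 ≈ 109.5206 billion.

110 billion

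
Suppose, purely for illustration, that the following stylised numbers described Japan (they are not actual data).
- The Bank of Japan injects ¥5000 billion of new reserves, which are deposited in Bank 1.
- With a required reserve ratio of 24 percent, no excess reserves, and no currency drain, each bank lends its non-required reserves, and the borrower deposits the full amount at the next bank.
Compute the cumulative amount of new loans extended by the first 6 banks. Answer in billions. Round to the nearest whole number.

Bank i lends (1 − rr)^i of the original deposit: Bank 1 lends 5000·0.7600 = 3800.0000, Bank 2 lends 5000·0.7600² = 2888.0000, and so on.
Summing a geometric series: total = 5000·[0.7600·(1 − 0.7600^6) / (1 − 0.7600)] ≈ 12782.2511 billion.

¥12782 billion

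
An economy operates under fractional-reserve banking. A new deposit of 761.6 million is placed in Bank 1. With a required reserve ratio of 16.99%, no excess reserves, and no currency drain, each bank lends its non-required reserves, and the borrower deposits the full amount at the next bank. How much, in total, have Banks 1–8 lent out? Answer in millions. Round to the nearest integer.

2882 million

Bank i lends (1 − rr)^i of the original deposit: Bank 1 lends 761.6·0.8301 ≈ 632.2042, Bank 2 lends 761.6·0.8301² ≈ 524.7927, and so on.
Summing a geometric series: total = 761.6·[0.8301·(1 − 0.8301^8) / (1 − 0.8301)] ≈ 2882.1425 million.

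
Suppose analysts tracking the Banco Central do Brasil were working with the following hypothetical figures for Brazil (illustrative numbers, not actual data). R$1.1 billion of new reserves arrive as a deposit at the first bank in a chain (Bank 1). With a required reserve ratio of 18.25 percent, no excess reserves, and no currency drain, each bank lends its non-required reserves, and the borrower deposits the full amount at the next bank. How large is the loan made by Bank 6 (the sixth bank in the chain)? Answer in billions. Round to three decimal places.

R$0.328 billion

Each bank lends a fraction (1 − rr) = 0.8175 of the deposit it receives, so Bank 6 receives 1.1·0.8175^5 and lends 1.1·0.8175^6 ≈ 0.3283 billion.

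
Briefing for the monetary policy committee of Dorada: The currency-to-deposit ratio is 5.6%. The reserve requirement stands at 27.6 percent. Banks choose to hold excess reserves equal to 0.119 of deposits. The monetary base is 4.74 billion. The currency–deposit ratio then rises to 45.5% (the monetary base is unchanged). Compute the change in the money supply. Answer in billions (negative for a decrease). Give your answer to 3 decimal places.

Initially m₁ = (1 + 0.056) / (0.276 + 0.119 + 0.056) ≈ 2.34146, so M₁ = 2.34146 × 4.74 ≈ 11.0985 billion.
After the change m₂ = (1 + 0.455) / (0.276 + 0.119 + 0.455) ≈ 1.71176, so M₂ = 1.71176 × 4.74 ≈ 8.1137 billion.
ΔM = M₂ − M₁ = 8.1137 − 11.0985 = -2.9848 billion.

-2.985 billion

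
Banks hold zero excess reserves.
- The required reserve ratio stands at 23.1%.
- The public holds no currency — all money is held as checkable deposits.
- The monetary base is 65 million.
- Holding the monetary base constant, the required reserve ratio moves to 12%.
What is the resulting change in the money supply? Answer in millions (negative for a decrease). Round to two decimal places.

260.28 million

Initially m₁ = 1 / (0.231) ≈ 4.32900, so M₁ = 4.32900 × 65 = 281.385 million.
After the change m₂ = 1 / (0.12) ≈ 8.33333, so M₂ = 8.33333 × 65 ≈ 541.6665 million.
ΔM = M₂ − M₁ = 541.6665 − 281.385 = 260.2815 million.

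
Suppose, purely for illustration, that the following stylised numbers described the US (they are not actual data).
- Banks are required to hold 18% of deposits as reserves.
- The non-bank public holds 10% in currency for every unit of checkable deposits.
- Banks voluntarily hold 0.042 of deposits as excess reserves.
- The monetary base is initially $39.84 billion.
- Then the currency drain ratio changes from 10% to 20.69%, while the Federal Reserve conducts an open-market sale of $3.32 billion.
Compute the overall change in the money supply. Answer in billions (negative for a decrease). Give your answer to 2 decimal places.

Before: m₁ = (1 + 0.1) / (0.18 + 0.042 + 0.1) ≈ 3.41615, MB₁ = 39.84, so M₁ = 3.41615 × 39.84 ≈ 136.0994 billion.
After: m₂ = (1 + 0.2069) / (0.18 + 0.042 + 0.2069) ≈ 2.81394, MB₂ = 39.84 − 3.32 = 36.52, so M₂ = 2.81394 × 36.52 ≈ 102.7651 billion.
ΔM = M₂ − M₁ = 102.7651 − 136.0994 = -33.3343 billion.

-33.33 billion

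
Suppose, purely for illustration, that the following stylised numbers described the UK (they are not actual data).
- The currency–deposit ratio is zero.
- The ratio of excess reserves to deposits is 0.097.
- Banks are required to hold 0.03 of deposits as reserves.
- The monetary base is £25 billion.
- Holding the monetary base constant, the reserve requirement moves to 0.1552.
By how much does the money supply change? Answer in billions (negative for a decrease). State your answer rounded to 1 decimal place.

-97.7 billion

Initially m₁ = 1 / (0.03 + 0.097) ≈ 7.8740, so M₁ = 7.8740 × 25 = 196.85 billion.
After the change m₂ = 1 / (0.1552 + 0.097) ≈ 3.9651, so M₂ = 3.9651 × 25 = 99.1275 billion.
ΔM = M₂ − M₁ = 99.1275 − 196.85 = -97.7225 billion.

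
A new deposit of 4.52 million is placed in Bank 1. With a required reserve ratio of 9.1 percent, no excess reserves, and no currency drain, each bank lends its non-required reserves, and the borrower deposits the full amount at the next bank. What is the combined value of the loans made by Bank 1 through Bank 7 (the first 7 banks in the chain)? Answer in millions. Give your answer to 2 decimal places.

22.00 million

Bank i lends (1 − rr)^i of the original deposit: Bank 1 lends 4.52·0.9090 ≈ 4.1087, Bank 2 lends 4.52·0.9090² ≈ 3.7348, and so on.
Summing a geometric series: total = 4.52·[0.9090·(1 − 0.9090^7) / (1 − 0.9090)] ≈ 21.9973 million.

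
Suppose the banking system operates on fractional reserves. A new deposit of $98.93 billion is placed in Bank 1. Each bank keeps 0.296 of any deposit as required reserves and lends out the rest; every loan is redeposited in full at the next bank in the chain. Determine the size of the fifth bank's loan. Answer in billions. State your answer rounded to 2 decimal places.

Each bank lends a fraction (1 − rr) = 0.7040 of the deposit it receives, so Bank 5 receives 98.93·0.7040^4 and lends 98.93·0.7040^5 ≈ 17.1077 billion.

$17.11 billion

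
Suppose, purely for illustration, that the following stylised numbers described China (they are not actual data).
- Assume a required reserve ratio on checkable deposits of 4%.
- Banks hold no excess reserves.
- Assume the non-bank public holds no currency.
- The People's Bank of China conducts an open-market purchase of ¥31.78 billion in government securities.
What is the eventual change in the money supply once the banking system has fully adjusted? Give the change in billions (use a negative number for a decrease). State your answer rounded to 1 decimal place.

¥794.5 billion

The simple money multiplier is m = 1/rr = 1/0.04 = 25.
An open-market purchase increases the monetary base by 31.78 billion, so ΔM = m × ΔMB = 25 × 31.78 = 794.5 billion.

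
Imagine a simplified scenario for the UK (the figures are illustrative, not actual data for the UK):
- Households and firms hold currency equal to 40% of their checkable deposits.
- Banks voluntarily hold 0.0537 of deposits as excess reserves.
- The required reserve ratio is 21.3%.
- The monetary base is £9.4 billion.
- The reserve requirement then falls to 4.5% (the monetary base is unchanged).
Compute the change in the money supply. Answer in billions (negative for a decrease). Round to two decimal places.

£6.65 billion

Initially m₁ = (1 + 0.4) / (0.213 + 0.0537 + 0.4) ≈ 2.0999, so M₁ = 2.0999 × 9.4 ≈ 19.7391 billion.
After the change m₂ = (1 + 0.4) / (0.045 + 0.0537 + 0.4) ≈ 2.8073, so M₂ = 2.8073 × 9.4 ≈ 26.3886 billion.
ΔM = M₂ − M₁ = 26.3886 − 19.7391 = 6.6495 billion.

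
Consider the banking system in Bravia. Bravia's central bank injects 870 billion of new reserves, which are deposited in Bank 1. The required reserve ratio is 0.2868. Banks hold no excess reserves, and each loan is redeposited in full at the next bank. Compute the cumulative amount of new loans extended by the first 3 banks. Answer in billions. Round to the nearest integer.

Bank i lends (1 − rr)^i of the original deposit: Bank 1 lends 870·0.7132 = 620.4840, Bank 2 lends 870·0.7132² ≈ 442.5292, and so on.
Summing a geometric series: total = 870·[0.7132·(1 − 0.7132^3) / (1 − 0.7132)] ≈ 1378.6250 billion.

1379 billion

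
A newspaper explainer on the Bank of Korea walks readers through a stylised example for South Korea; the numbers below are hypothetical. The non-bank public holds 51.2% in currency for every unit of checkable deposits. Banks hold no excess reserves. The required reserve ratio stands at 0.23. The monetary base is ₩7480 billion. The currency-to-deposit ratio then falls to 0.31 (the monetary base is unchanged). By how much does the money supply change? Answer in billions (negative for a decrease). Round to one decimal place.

Initially m₁ = (1 + 0.512) / (0.23 + 0.512) ≈ 2.037736, so M₁ = 2.037736 × 7480 ≈ 15242.2653 billion.
After the change m₂ = (1 + 0.31) / (0.23 + 0.31) ≈ 2.425926, so M₂ = 2.425926 × 7480 ≈ 18145.9265 billion.
ΔM = M₂ − M₁ = 18145.9265 − 15242.2653 = 2903.6612 billion.

₩2903.7 billion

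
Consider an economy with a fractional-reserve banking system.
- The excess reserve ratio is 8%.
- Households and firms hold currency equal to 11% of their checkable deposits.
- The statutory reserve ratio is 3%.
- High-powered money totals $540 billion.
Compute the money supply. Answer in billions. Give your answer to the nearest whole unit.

The money multiplier is m = (1 + c) / (rr + e + c) = (1 + 0.11) / (0.03 + 0.08 + 0.11) ≈ 5.0455.
So M = m × MB = 5.0455 × 540 = 2724.57 billion.

$2725 billion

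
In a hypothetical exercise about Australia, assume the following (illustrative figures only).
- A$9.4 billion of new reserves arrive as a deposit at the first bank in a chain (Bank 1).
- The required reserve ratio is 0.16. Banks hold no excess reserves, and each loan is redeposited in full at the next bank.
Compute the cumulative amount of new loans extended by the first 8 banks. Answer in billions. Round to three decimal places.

A$37.117 billion

Bank i lends (1 − rr)^i of the original deposit: Bank 1 lends 9.4·0.8400 = 7.8960, Bank 2 lends 9.4·0.8400² ≈ 6.6326, and so on.
Summing a geometric series: total = 9.4·[0.8400·(1 − 0.8400^8) / (1 − 0.8400)] ≈ 37.1173 billion.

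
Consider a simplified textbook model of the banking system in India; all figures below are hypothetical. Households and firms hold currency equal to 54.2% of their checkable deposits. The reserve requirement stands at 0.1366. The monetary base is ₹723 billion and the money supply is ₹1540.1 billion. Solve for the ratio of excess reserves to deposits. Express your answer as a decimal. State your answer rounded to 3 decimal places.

0.045

Using m = M/MB = 1540.1/723 ≈ 2.130152. Since m = (1 + c)/(c + rr + e), the denominator satisfies c + rr + e = (1 + c)/m = (1 + 0.542) / 2.130152 ≈ 0.723892.
With c = 0.542 and rr = 0.1366, the ratio of excess reserves to deposits is 0.723892 − 0.542 − 0.1366 = 0.045292.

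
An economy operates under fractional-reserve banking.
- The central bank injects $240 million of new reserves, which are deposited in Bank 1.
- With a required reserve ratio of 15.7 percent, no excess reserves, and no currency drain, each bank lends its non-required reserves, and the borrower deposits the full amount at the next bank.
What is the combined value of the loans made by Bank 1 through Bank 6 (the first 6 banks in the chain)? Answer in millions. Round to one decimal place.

$826.2 million

Bank i lends (1 − rr)^i of the original deposit: Bank 1 lends 240·0.8430 = 202.3200, Bank 2 lends 240·0.8430² ≈ 170.5558, and so on.
Summing a geometric series: total = 240·[0.8430·(1 − 0.8430^6) / (1 − 0.8430)] ≈ 826.1700 million.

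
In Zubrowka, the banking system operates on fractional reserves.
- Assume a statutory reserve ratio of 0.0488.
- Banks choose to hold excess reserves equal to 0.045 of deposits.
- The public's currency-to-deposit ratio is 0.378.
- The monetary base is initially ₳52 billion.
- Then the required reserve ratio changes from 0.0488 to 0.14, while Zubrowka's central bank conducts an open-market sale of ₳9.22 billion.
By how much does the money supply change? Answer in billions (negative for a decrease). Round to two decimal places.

-47.17 billion

Before: m₁ = (1 + 0.378) / (0.0488 + 0.045 + 0.378) ≈ 2.92073, MB₁ = 52, so M₁ = 2.92073 × 52 ≈ 151.878 billion.
After: m₂ = (1 + 0.378) / (0.14 + 0.045 + 0.378) ≈ 2.44760, MB₂ = 52 − 9.22 = 42.78, so M₂ = 2.44760 × 42.78 ≈ 104.7083 billion.
ΔM = M₂ − M₁ = 104.7083 − 151.878 = -47.1697 billion.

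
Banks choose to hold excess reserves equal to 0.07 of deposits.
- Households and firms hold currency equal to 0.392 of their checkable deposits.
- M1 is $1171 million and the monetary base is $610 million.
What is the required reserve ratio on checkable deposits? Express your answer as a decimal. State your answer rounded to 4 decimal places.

0.2631

Using m = M/MB = 1171/610 ≈ 1.919672. Since m = (1 + c)/(c + rr + e), the denominator satisfies c + rr + e = (1 + c)/m = (1 + 0.392) / 1.919672 ≈ 0.725124.
With c = 0.392 and e = 0.07, the required reserve ratio on checkable deposits is 0.725124 − 0.392 − 0.07 = 0.263124.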